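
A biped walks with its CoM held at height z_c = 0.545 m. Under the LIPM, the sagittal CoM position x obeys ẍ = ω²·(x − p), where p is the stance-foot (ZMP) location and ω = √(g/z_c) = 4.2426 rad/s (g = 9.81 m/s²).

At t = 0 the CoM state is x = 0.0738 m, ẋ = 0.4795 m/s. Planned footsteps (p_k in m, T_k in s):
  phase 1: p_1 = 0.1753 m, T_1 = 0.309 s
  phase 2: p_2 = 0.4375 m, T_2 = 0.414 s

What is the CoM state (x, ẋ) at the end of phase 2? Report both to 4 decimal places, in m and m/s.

phase 1: p=0.1753, T=0.309, ωT=1.310963, cosh=1.989653, sinh=1.720093; start (x,ẋ)=(0.073800, 0.479500) → end (x,ẋ)=(0.167756, 0.213326)
phase 2: p=0.4375, T=0.414, ωT=1.756436, cosh=2.982210, sinh=2.809551; start (x,ẋ)=(0.167756, 0.213326) → end (x,ẋ)=(-0.225665, -2.579117)

x = -0.2257, ẋ = -2.5791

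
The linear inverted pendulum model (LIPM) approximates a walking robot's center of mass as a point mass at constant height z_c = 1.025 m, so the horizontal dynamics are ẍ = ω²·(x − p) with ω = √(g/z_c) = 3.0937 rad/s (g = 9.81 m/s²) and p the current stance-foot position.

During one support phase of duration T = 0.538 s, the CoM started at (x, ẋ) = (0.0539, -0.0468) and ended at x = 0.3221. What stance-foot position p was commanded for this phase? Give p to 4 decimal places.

p = -0.1228

ωT = 3.0937·0.538 = 1.664411; cosh(ωT) = 2.735930, sinh(ωT) = 2.546628
x(T) = p + (x₀−p)·cosh(ωT) + (ẋ₀/ω)·sinh(ωT) ⇒ p·(1 − cosh) = x(T) − x₀·cosh − (ẋ₀/ω)·sinh
numerator   = 0.3221 − (0.0539)·2.735930 − (-0.0468/3.0937)·2.546628 = 0.213158
denominator = 1 − 2.735930 = -1.735930
p = 0.213158 / -1.735930 = -0.1228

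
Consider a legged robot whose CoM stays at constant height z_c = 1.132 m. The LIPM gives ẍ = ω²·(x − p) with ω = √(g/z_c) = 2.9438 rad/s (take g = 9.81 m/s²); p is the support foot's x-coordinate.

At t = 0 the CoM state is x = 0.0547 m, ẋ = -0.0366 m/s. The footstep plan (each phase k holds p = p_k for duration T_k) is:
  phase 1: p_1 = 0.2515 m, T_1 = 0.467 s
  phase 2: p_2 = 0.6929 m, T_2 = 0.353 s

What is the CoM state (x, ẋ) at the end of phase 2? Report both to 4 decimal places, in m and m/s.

x = -1.1867, ẋ = -5.0249

phase 1: p=0.2515, T=0.467, ωT=1.374755, cosh=2.103504, sinh=1.850602; start (x,ẋ)=(0.054700, -0.036600) → end (x,ẋ)=(-0.185478, -1.149116)
phase 2: p=0.6929, T=0.353, ωT=1.039161, cosh=1.590298, sinh=1.236547; start (x,ẋ)=(-0.185478, -1.149116) → end (x,ẋ)=(-1.186671, -5.024862)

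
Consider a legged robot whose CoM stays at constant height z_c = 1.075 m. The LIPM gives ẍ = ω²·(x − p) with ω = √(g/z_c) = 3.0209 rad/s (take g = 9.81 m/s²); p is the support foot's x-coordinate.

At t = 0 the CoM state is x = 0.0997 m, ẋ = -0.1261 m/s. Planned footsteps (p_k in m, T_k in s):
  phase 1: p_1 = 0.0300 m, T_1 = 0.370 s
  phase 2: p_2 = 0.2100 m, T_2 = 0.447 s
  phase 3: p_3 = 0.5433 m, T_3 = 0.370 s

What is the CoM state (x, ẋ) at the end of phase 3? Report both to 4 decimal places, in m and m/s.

x = -0.5845, ẋ = -3.0409

phase 1: p=0.0300, T=0.370, ωT=1.117733, cosh=1.692467, sinh=1.365447; start (x,ẋ)=(0.099700, -0.126100) → end (x,ẋ)=(0.090968, 0.074084)
phase 2: p=0.2100, T=0.447, ωT=1.350342, cosh=2.058949, sinh=1.799797; start (x,ẋ)=(0.090968, 0.074084) → end (x,ẋ)=(0.009057, -0.494644)
phase 3: p=0.5433, T=0.370, ωT=1.117733, cosh=1.692467, sinh=1.365447; start (x,ẋ)=(0.009057, -0.494644) → end (x,ẋ)=(-0.584469, -3.040858)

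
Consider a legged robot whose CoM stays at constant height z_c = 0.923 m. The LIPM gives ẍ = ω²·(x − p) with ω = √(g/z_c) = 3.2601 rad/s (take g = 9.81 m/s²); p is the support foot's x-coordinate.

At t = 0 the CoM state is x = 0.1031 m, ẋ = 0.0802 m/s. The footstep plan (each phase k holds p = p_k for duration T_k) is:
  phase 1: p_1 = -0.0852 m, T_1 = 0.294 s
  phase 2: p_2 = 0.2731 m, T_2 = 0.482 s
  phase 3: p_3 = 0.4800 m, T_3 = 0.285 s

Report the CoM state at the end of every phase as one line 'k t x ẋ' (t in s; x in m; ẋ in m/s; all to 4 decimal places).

phase 1: p=-0.0852, T=0.294, ωT=0.958469, cosh=1.495591, sinh=1.112111; start (x,ẋ)=(0.103100, 0.080200) → end (x,ẋ)=(0.223778, 0.802646)
phase 2: p=0.2731, T=0.482, ωT=1.571368, cosh=2.510495, sinh=2.302734; start (x,ẋ)=(0.223778, 0.802646) → end (x,ẋ)=(0.716217, 1.644772)
phase 3: p=0.4800, T=0.285, ωT=0.929128, cosh=1.463600, sinh=1.068702; start (x,ẋ)=(0.716217, 1.644772) → end (x,ẋ)=(1.364905, 3.230287)

1 0.2940 0.2238 0.8026
2 0.7760 0.7162 1.6448
3 1.0610 1.3649 3.2303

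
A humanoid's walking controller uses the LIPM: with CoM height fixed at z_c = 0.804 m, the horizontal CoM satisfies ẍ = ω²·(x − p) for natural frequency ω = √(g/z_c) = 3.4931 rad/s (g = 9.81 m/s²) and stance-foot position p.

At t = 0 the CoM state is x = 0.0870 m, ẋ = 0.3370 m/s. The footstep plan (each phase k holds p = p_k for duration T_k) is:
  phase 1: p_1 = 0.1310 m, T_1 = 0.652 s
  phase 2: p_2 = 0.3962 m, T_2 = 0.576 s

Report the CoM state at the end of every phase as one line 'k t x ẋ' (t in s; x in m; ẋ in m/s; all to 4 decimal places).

1 0.6520 0.3797 0.9190
2 1.2280 1.2994 3.2857

phase 1: p=0.1310, T=0.652, ωT=2.277501, cosh=4.927411, sinh=4.824870; start (x,ẋ)=(0.087000, 0.337000) → end (x,ẋ)=(0.379678, 0.918972)
phase 2: p=0.3962, T=0.576, ωT=2.012026, cosh=3.806084, sinh=3.672366; start (x,ẋ)=(0.379678, 0.918972) → end (x,ẋ)=(1.299449, 3.285738)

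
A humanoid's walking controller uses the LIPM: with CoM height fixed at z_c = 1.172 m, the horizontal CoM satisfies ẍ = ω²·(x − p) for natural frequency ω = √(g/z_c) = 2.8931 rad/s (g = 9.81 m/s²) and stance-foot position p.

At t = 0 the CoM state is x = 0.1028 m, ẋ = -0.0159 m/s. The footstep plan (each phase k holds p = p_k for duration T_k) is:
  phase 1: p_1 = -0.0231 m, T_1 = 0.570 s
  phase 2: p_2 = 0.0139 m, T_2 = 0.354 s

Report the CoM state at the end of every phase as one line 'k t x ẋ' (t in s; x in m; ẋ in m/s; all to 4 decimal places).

1 0.5700 0.3027 0.8695
2 0.9240 0.8324 2.3802

phase 1: p=-0.0231, T=0.570, ωT=1.649067, cosh=2.697177, sinh=2.504947; start (x,ẋ)=(0.102800, -0.015900) → end (x,ẋ)=(0.302708, 0.869520)
phase 2: p=0.0139, T=0.354, ωT=1.024157, cosh=1.571923, sinh=1.212825; start (x,ẋ)=(0.302708, 0.869520) → end (x,ẋ)=(0.832398, 2.380194)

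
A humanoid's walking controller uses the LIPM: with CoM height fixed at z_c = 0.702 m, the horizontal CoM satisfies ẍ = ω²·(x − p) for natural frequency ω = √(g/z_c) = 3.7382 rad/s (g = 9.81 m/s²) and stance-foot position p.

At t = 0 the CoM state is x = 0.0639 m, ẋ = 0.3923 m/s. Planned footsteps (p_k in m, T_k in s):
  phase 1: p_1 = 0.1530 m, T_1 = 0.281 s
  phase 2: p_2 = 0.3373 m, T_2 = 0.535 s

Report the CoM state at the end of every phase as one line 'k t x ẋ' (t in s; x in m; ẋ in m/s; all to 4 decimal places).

phase 1: p=0.1530, T=0.281, ωT=1.050434, cosh=1.604339, sinh=1.254553; start (x,ẋ)=(0.063900, 0.392300) → end (x,ẋ)=(0.141711, 0.211524)
phase 2: p=0.3373, T=0.535, ωT=1.999937, cosh=3.761967, sinh=3.626623; start (x,ẋ)=(0.141711, 0.211524) → end (x,ẋ)=(-0.193291, -1.855868)

1 0.2810 0.1417 0.2115
2 0.8160 -0.1933 -1.8559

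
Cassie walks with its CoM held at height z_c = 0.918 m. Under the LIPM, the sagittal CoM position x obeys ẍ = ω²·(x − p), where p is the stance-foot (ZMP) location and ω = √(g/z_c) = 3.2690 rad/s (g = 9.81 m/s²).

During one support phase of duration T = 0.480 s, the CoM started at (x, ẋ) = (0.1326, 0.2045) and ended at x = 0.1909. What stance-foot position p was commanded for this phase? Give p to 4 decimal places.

p = 0.1893

ωT = 3.2690·0.480 = 1.569120; cosh(ωT) = 2.505324, sinh(ωT) = 2.297096
x(T) = p + (x₀−p)·cosh(ωT) + (ẋ₀/ω)·sinh(ωT) ⇒ p·(1 − cosh) = x(T) − x₀·cosh − (ẋ₀/ω)·sinh
numerator   = 0.1909 − (0.1326)·2.505324 − (0.2045/3.2690)·2.297096 = -0.285006
denominator = 1 − 2.505324 = -1.505324
p = -0.285006 / -1.505324 = 0.1893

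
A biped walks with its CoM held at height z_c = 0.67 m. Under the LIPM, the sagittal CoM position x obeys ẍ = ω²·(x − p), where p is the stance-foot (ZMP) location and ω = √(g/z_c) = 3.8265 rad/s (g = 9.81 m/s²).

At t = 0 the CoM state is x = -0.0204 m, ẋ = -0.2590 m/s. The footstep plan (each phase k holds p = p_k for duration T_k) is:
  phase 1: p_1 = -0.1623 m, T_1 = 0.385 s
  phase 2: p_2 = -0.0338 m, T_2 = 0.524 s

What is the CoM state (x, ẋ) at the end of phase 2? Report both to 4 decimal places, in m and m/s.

x = 0.6860, ẋ = 2.7959

phase 1: p=-0.1623, T=0.385, ωT=1.473202, cosh=2.296188, sinh=2.066998; start (x,ẋ)=(-0.020400, -0.259000) → end (x,ẋ)=(0.023623, 0.527626)
phase 2: p=-0.0338, T=0.524, ωT=2.005086, cosh=3.780691, sinh=3.646042; start (x,ẋ)=(0.023623, 0.527626) → end (x,ẋ)=(0.686040, 2.795928)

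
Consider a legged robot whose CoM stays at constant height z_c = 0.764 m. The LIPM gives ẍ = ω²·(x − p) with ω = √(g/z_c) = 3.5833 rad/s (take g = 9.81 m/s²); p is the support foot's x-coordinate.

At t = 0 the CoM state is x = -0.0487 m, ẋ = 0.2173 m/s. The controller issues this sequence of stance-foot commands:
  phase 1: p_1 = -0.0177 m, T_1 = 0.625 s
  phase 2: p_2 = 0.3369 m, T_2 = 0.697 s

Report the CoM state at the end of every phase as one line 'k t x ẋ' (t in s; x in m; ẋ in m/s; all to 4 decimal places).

1 0.6250 0.1166 0.5161
2 1.3220 -0.1416 -1.6072

phase 1: p=-0.0177, T=0.625, ωT=2.239562, cosh=4.747864, sinh=4.641359; start (x,ẋ)=(-0.048700, 0.217300) → end (x,ẋ)=(0.116579, 0.516138)
phase 2: p=0.3369, T=0.697, ωT=2.497560, cosh=6.117546, sinh=6.035260; start (x,ẋ)=(0.116579, 0.516138) → end (x,ẋ)=(-0.141603, -1.607187)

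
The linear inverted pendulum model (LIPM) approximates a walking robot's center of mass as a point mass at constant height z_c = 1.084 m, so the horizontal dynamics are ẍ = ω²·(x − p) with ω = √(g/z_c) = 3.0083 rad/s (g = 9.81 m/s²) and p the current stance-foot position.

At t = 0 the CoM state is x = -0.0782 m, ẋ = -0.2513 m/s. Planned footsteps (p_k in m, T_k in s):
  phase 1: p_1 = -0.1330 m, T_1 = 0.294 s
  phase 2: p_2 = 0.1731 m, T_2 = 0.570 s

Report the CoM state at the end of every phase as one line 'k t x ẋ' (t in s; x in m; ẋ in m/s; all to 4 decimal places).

phase 1: p=-0.1330, T=0.294, ωT=0.884440, cosh=1.417287, sinh=1.004342; start (x,ẋ)=(-0.078200, -0.251300) → end (x,ẋ)=(-0.139231, -0.190594)
phase 2: p=0.1731, T=0.570, ωT=1.714731, cosh=2.867597, sinh=2.687584; start (x,ẋ)=(-0.139231, -0.190594) → end (x,ẋ)=(-0.892813, -3.071760)

1 0.2940 -0.1392 -0.1906
2 0.8640 -0.8928 -3.0718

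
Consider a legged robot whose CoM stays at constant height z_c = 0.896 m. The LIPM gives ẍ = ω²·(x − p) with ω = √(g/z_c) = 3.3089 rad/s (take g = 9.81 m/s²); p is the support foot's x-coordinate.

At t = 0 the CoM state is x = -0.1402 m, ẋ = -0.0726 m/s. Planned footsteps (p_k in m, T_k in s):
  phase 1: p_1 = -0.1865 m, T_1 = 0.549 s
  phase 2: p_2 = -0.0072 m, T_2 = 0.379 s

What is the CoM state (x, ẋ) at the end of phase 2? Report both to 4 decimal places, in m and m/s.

x = -0.0828, ẋ = -0.0915

phase 1: p=-0.1865, T=0.549, ωT=1.816586, cosh=3.156702, sinh=2.994122; start (x,ẋ)=(-0.140200, -0.072600) → end (x,ẋ)=(-0.106038, 0.229529)
phase 2: p=-0.0072, T=0.379, ωT=1.254073, cosh=1.894964, sinh=1.609624; start (x,ẋ)=(-0.106038, 0.229529) → end (x,ẋ)=(-0.082840, -0.091471)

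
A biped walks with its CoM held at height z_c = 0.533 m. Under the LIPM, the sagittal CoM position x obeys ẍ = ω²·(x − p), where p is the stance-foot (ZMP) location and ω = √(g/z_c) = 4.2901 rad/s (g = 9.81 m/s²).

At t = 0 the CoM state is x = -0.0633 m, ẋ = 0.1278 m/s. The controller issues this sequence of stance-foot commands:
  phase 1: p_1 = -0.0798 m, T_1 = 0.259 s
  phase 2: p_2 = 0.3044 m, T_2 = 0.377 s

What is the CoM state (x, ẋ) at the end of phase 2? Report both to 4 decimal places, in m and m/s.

x = -0.3480, ẋ = -2.4679

phase 1: p=-0.0798, T=0.259, ωT=1.111136, cosh=1.683496, sinh=1.354311; start (x,ẋ)=(-0.063300, 0.127800) → end (x,ẋ)=(-0.011678, 0.311018)
phase 2: p=0.3044, T=0.377, ωT=1.617368, cosh=2.619113, sinh=2.420693; start (x,ẋ)=(-0.011678, 0.311018) → end (x,ẋ)=(-0.347952, -2.467884)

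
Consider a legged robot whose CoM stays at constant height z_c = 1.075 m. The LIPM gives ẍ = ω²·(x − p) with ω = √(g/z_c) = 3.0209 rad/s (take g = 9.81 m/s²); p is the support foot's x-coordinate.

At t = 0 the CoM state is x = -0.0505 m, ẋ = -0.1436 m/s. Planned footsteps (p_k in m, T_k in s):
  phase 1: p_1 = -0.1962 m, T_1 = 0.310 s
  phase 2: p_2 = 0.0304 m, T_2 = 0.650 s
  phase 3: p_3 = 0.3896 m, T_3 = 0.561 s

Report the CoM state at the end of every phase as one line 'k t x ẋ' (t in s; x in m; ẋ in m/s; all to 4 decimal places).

phase 1: p=-0.1962, T=0.310, ωT=0.936479, cosh=1.471495, sinh=1.079489; start (x,ẋ)=(-0.050500, -0.143600) → end (x,ẋ)=(-0.033117, 0.263825)
phase 2: p=0.0304, T=0.650, ωT=1.963585, cosh=3.632589, sinh=3.492235; start (x,ẋ)=(-0.033117, 0.263825) → end (x,ẋ)=(0.104656, 0.288281)
phase 3: p=0.3896, T=0.561, ωT=1.694725, cosh=2.814399, sinh=2.630749; start (x,ẋ)=(0.104656, 0.288281) → end (x,ẋ)=(-0.161296, -1.453177)

1 0.3100 -0.0331 0.2638
2 0.9600 0.1047 0.2883
3 1.5210 -0.1613 -1.4532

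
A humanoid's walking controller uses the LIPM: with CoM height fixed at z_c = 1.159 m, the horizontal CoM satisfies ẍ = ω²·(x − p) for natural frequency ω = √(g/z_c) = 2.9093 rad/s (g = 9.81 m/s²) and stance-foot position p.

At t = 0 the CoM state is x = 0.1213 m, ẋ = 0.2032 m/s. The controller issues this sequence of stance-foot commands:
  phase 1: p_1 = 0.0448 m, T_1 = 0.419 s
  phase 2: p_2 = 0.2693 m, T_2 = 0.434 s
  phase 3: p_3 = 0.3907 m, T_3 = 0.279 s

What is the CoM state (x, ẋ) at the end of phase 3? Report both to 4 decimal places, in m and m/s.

x = 1.2904, ẋ = 2.8556

phase 1: p=0.0448, T=0.419, ωT=1.218997, cosh=1.839659, sinh=1.544132; start (x,ẋ)=(0.121300, 0.203200) → end (x,ẋ)=(0.293384, 0.717483)
phase 2: p=0.2693, T=0.434, ωT=1.262636, cosh=1.908817, sinh=1.625910; start (x,ẋ)=(0.293384, 0.717483) → end (x,ẋ)=(0.716249, 1.483467)
phase 3: p=0.3907, T=0.279, ωT=0.811695, cosh=1.347913, sinh=0.903808; start (x,ẋ)=(0.716249, 1.483467) → end (x,ẋ)=(1.290367, 2.855597)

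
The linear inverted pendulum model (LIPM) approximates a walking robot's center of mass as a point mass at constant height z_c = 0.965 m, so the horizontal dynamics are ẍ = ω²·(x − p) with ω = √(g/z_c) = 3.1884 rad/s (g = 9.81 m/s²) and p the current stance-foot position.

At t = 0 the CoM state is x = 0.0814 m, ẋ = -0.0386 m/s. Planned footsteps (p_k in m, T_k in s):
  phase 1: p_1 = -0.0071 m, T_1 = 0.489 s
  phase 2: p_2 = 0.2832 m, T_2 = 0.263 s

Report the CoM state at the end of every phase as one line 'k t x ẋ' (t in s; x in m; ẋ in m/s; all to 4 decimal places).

phase 1: p=-0.0071, T=0.489, ωT=1.559128, cosh=2.482495, sinh=2.272176; start (x,ẋ)=(0.081400, -0.038600) → end (x,ẋ)=(0.185093, 0.545323)
phase 2: p=0.2832, T=0.263, ωT=0.838549, cosh=1.372673, sinh=0.940336; start (x,ẋ)=(0.185093, 0.545323) → end (x,ẋ)=(0.309360, 0.454410)

1 0.4890 0.1851 0.5453
2 0.7520 0.3094 0.4544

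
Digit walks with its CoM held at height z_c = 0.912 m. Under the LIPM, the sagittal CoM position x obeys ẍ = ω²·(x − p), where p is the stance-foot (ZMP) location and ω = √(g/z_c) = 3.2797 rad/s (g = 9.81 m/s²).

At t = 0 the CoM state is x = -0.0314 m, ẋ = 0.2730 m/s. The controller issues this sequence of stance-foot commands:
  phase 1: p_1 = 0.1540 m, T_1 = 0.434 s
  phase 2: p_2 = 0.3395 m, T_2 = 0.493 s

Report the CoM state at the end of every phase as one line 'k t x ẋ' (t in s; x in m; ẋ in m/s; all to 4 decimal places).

1 0.4340 -0.0904 -0.5893
2 0.9270 -1.2207 -4.9541

phase 1: p=0.1540, T=0.434, ωT=1.423390, cosh=2.196032, sinh=1.955136; start (x,ẋ)=(-0.031400, 0.273000) → end (x,ẋ)=(-0.090400, -0.589316)
phase 2: p=0.3395, T=0.493, ωT=1.616892, cosh=2.617962, sinh=2.419448; start (x,ẋ)=(-0.090400, -0.589316) → end (x,ẋ)=(-1.220703, -4.954092)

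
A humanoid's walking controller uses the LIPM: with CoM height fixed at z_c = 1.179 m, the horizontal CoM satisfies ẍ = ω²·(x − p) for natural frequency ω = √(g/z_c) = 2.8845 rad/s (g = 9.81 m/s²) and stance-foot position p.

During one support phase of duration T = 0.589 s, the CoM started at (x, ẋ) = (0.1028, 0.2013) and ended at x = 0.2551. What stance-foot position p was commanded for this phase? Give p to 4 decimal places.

p = 0.1204

ωT = 2.8845·0.589 = 1.698970; cosh(ωT) = 2.825593, sinh(ωT) = 2.642722
x(T) = p + (x₀−p)·cosh(ωT) + (ẋ₀/ω)·sinh(ωT) ⇒ p·(1 − cosh) = x(T) − x₀·cosh − (ẋ₀/ω)·sinh
numerator   = 0.2551 − (0.1028)·2.825593 − (0.2013/2.8845)·2.642722 = -0.219798
denominator = 1 − 2.825593 = -1.825593
p = -0.219798 / -1.825593 = 0.1204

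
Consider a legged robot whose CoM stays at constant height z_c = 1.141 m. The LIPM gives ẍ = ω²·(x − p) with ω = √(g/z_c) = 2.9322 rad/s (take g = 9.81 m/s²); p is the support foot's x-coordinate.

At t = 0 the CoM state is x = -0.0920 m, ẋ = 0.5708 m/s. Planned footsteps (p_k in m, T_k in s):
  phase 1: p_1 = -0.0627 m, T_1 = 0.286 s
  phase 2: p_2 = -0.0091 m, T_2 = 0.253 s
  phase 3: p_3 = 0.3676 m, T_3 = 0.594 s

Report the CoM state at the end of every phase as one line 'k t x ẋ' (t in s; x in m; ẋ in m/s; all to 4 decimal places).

phase 1: p=-0.0627, T=0.286, ωT=0.838609, cosh=1.372729, sinh=0.940418; start (x,ẋ)=(-0.092000, 0.570800) → end (x,ẋ)=(0.080147, 0.702759)
phase 2: p=-0.0091, T=0.253, ωT=0.741847, cosh=1.288022, sinh=0.811788; start (x,ẋ)=(0.080147, 0.702759) → end (x,ẋ)=(0.300412, 1.117605)
phase 3: p=0.3676, T=0.594, ωT=1.741727, cosh=2.941204, sinh=2.765986; start (x,ẋ)=(0.300412, 1.117605) → end (x,ẋ)=(1.224241, 2.742185)

1 0.2860 0.0801 0.7028
2 0.5390 0.3004 1.1176
3 1.1330 1.2242 2.7422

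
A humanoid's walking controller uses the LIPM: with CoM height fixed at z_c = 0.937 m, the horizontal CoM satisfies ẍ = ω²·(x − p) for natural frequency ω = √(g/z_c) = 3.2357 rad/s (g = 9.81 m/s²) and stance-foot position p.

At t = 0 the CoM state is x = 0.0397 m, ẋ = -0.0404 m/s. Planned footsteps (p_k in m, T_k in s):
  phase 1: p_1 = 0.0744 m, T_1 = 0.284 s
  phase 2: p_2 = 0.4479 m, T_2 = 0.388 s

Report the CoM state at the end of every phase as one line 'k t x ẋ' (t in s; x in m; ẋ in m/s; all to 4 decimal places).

phase 1: p=0.0744, T=0.284, ωT=0.918939, cosh=1.452786, sinh=1.053843; start (x,ẋ)=(0.039700, -0.040400) → end (x,ẋ)=(0.010830, -0.177017)
phase 2: p=0.4479, T=0.388, ωT=1.255452, cosh=1.897185, sinh=1.612238; start (x,ẋ)=(0.010830, -0.177017) → end (x,ẋ)=(-0.469503, -2.615903)

1 0.2840 0.0108 -0.1770
2 0.6720 -0.4695 -2.6159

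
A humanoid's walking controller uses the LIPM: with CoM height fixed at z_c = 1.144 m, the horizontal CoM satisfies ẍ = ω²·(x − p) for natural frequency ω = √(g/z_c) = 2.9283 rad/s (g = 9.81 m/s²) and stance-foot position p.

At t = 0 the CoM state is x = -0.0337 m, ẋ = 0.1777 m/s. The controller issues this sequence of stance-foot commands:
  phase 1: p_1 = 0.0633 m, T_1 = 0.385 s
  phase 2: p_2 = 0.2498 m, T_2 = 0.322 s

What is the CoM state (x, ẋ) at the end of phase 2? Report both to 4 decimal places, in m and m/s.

phase 1: p=0.0633, T=0.385, ωT=1.127395, cosh=1.705740, sinh=1.381864; start (x,ẋ)=(-0.033700, 0.177700) → end (x,ẋ)=(-0.018300, -0.089402)
phase 2: p=0.2498, T=0.322, ωT=0.942913, cosh=1.478470, sinh=1.088978; start (x,ẋ)=(-0.018300, -0.089402) → end (x,ẋ)=(-0.179825, -0.987111)

x = -0.1798, ẋ = -0.9871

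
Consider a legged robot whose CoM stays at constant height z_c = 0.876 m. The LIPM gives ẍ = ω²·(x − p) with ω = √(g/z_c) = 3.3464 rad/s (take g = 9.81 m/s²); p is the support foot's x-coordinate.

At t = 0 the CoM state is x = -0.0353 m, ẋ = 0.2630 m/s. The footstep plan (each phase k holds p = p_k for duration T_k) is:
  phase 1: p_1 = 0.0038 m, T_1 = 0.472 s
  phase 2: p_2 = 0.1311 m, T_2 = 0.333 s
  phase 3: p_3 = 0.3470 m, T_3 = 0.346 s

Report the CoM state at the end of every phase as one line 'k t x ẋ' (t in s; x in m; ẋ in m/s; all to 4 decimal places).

1 0.4720 0.0875 0.3612
2 0.8050 0.2043 0.4113
3 1.1510 0.2737 0.0340

phase 1: p=0.0038, T=0.472, ωT=1.579501, cosh=2.529305, sinh=2.323227; start (x,ẋ)=(-0.035300, 0.263000) → end (x,ẋ)=(0.087491, 0.361226)
phase 2: p=0.1311, T=0.333, ωT=1.114351, cosh=1.687859, sinh=1.359731; start (x,ẋ)=(0.087491, 0.361226) → end (x,ẋ)=(0.204270, 0.411270)
phase 3: p=0.3470, T=0.346, ωT=1.157854, cosh=1.748628, sinh=1.434468; start (x,ẋ)=(0.204270, 0.411270) → end (x,ẋ)=(0.273713, 0.034011)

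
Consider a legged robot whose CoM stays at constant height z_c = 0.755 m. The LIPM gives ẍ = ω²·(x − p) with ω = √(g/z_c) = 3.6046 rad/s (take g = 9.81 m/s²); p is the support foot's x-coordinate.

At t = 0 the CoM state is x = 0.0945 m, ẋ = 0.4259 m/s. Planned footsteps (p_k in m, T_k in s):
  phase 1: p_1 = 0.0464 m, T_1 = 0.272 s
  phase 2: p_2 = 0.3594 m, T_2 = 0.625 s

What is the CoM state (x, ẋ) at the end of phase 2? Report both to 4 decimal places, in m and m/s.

phase 1: p=0.0464, T=0.272, ωT=0.980451, cosh=1.520400, sinh=1.145258; start (x,ẋ)=(0.094500, 0.425900) → end (x,ẋ)=(0.254849, 0.846105)
phase 2: p=0.3594, T=0.625, ωT=2.252875, cosh=4.810074, sinh=4.704978; start (x,ẋ)=(0.254849, 0.846105) → end (x,ẋ)=(0.960896, 2.296684)

x = 0.9609, ẋ = 2.2967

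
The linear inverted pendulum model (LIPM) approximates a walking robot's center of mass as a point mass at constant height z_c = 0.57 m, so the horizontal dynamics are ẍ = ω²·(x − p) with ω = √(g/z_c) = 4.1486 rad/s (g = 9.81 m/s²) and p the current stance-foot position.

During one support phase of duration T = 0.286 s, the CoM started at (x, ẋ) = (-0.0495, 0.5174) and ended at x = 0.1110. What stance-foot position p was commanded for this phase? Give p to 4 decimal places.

ωT = 4.1486·0.286 = 1.186500; cosh(ωT) = 1.790442, sinh(ωT) = 1.485154
x(T) = p + (x₀−p)·cosh(ωT) + (ẋ₀/ω)·sinh(ωT) ⇒ p·(1 − cosh) = x(T) − x₀·cosh − (ẋ₀/ω)·sinh
numerator   = 0.1110 − (-0.0495)·1.790442 − (0.5174/4.1486)·1.485154 = 0.014403
denominator = 1 − 1.790442 = -0.790442
p = 0.014403 / -0.790442 = -0.0182

p = -0.0182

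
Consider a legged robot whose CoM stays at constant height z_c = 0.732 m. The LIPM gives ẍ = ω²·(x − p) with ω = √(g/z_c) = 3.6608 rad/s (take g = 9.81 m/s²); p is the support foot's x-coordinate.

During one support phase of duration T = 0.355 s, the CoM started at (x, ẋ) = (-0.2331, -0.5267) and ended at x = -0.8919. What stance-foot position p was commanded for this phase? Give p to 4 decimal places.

ωT = 3.6608·0.355 = 1.299584; cosh(ωT) = 1.970208, sinh(ωT) = 1.697563
x(T) = p + (x₀−p)·cosh(ωT) + (ẋ₀/ω)·sinh(ωT) ⇒ p·(1 − cosh) = x(T) − x₀·cosh − (ẋ₀/ω)·sinh
numerator   = -0.8919 − (-0.2331)·1.970208 − (-0.5267/3.6608)·1.697563 = -0.188407
denominator = 1 − 1.970208 = -0.970208
p = -0.188407 / -0.970208 = 0.1942

p = 0.1942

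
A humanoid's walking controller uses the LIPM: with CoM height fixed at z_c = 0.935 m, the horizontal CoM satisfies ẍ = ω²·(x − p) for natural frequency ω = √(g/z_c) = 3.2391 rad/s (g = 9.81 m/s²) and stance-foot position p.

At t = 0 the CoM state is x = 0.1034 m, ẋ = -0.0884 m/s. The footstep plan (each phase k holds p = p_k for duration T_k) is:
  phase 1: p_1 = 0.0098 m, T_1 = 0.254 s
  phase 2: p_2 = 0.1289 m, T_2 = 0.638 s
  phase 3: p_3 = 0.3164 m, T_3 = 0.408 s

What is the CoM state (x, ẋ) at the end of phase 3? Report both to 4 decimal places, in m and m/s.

x = 0.4105, ẋ = 0.4742

phase 1: p=0.0098, T=0.254, ωT=0.822731, cosh=1.357970, sinh=0.918740; start (x,ẋ)=(0.103400, -0.088400) → end (x,ẋ)=(0.111832, 0.158499)
phase 2: p=0.1289, T=0.638, ωT=2.066546, cosh=4.012059, sinh=3.885437; start (x,ẋ)=(0.111832, 0.158499) → end (x,ẋ)=(0.250549, 0.421103)
phase 3: p=0.3164, T=0.408, ωT=1.321553, cosh=2.007980, sinh=1.741259; start (x,ẋ)=(0.250549, 0.421103) → end (x,ẋ)=(0.410546, 0.474158)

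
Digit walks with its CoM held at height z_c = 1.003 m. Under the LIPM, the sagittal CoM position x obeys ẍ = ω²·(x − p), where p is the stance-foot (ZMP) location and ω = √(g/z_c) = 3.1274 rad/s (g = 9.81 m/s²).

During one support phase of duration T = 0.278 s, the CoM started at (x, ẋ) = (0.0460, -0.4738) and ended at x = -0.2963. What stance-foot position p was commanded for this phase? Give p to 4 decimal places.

ωT = 3.1274·0.278 = 0.869417; cosh(ωT) = 1.402358, sinh(ωT) = 0.983162
x(T) = p + (x₀−p)·cosh(ωT) + (ẋ₀/ω)·sinh(ωT) ⇒ p·(1 − cosh) = x(T) − x₀·cosh − (ẋ₀/ω)·sinh
numerator   = -0.2963 − (0.0460)·1.402358 − (-0.4738/3.1274)·0.983162 = -0.211860
denominator = 1 − 1.402358 = -0.402358
p = -0.211860 / -0.402358 = 0.5265

p = 0.5265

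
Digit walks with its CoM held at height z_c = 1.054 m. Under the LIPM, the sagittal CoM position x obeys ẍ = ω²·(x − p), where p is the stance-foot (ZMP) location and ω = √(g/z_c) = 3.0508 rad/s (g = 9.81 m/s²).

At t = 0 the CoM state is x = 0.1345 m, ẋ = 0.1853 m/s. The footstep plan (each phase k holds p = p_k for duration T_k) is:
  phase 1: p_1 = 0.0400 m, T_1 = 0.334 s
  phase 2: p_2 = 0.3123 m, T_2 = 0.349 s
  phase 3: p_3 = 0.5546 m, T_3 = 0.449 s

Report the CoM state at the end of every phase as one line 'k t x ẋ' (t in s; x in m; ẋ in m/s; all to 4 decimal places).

1 0.3340 0.2611 0.6374
2 0.6830 0.4962 0.8347
3 1.1320 0.9358 1.4204

phase 1: p=0.0400, T=0.334, ωT=1.018967, cosh=1.565650, sinh=1.204682; start (x,ẋ)=(0.134500, 0.185300) → end (x,ẋ)=(0.261124, 0.637426)
phase 2: p=0.3123, T=0.349, ωT=1.064729, cosh=1.622437, sinh=1.277616; start (x,ẋ)=(0.261124, 0.637426) → end (x,ẋ)=(0.496212, 0.834712)
phase 3: p=0.5546, T=0.449, ωT=1.369809, cosh=2.094378, sinh=1.840222; start (x,ẋ)=(0.496212, 0.834712) → end (x,ẋ)=(0.935806, 1.420402)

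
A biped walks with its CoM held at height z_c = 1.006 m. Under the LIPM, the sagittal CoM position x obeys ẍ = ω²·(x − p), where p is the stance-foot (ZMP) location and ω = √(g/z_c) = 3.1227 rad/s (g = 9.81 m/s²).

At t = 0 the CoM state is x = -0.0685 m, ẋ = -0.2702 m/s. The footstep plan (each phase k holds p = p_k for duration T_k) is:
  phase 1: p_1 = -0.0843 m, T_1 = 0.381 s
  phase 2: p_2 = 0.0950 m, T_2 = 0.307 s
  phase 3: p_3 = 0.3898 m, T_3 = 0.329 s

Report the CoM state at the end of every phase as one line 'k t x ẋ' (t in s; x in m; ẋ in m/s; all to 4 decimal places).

phase 1: p=-0.0843, T=0.381, ωT=1.189749, cosh=1.795276, sinh=1.490979; start (x,ẋ)=(-0.068500, -0.270200) → end (x,ẋ)=(-0.184946, -0.411521)
phase 2: p=0.0950, T=0.307, ωT=0.958669, cosh=1.495813, sinh=1.112410; start (x,ẋ)=(-0.184946, -0.411521) → end (x,ẋ)=(-0.470344, -1.588011)
phase 3: p=0.3898, T=0.329, ωT=1.027368, cosh=1.575826, sinh=1.217878; start (x,ẋ)=(-0.470344, -1.588011) → end (x,ẋ)=(-1.584974, -5.773613)

1 0.3810 -0.1849 -0.4115
2 0.6880 -0.4703 -1.5880
3 1.0170 -1.5850 -5.7736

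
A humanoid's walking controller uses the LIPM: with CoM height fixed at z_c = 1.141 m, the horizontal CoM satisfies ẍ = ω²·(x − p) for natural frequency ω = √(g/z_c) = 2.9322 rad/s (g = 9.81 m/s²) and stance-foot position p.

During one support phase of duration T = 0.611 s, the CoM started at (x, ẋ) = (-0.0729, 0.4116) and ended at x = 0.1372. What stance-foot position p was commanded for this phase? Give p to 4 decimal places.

p = 0.0228

ωT = 2.9322·0.611 = 1.791574; cosh(ωT) = 3.082793, sinh(ωT) = 2.916095
x(T) = p + (x₀−p)·cosh(ωT) + (ẋ₀/ω)·sinh(ωT) ⇒ p·(1 − cosh) = x(T) − x₀·cosh − (ẋ₀/ω)·sinh
numerator   = 0.1372 − (-0.0729)·3.082793 − (0.4116/2.9322)·2.916095 = -0.047404
denominator = 1 − 3.082793 = -2.082793
p = -0.047404 / -2.082793 = 0.0228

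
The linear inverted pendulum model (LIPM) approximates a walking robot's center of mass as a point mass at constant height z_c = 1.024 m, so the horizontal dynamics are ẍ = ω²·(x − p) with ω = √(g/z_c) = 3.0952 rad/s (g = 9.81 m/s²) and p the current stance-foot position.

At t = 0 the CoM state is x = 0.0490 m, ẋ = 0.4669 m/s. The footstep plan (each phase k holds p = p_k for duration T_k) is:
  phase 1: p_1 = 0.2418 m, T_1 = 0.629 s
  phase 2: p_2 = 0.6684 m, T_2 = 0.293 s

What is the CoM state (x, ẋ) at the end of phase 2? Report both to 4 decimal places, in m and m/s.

phase 1: p=0.2418, T=0.629, ωT=1.946881, cosh=3.574758, sinh=3.432040; start (x,ẋ)=(0.049000, 0.466900) → end (x,ẋ)=(0.070298, -0.379031)
phase 2: p=0.6684, T=0.293, ωT=0.906894, cosh=1.440197, sinh=1.036420; start (x,ẋ)=(0.070298, -0.379031) → end (x,ẋ)=(-0.319903, -2.464548)

x = -0.3199, ẋ = -2.4645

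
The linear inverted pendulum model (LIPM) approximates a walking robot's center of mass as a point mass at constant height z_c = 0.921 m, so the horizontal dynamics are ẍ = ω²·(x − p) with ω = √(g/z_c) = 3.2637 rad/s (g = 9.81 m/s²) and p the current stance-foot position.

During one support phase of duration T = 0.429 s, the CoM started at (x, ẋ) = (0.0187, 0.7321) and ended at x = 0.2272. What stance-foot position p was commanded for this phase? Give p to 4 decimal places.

ωT = 3.2637·0.429 = 1.400127; cosh(ωT) = 2.151141, sinh(ωT) = 1.904575
x(T) = p + (x₀−p)·cosh(ωT) + (ẋ₀/ω)·sinh(ωT) ⇒ p·(1 − cosh) = x(T) − x₀·cosh − (ẋ₀/ω)·sinh
numerator   = 0.2272 − (0.0187)·2.151141 − (0.7321/3.2637)·1.904575 = -0.240253
denominator = 1 − 2.151141 = -1.151141
p = -0.240253 / -1.151141 = 0.2087

p = 0.2087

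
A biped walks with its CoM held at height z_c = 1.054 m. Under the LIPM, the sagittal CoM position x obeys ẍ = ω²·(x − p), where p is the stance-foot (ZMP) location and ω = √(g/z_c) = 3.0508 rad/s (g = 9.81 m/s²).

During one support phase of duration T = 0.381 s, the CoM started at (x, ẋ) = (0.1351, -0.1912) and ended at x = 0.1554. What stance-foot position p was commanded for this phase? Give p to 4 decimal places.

p = -0.0115

ωT = 3.0508·0.381 = 1.162355; cosh(ωT) = 1.755101, sinh(ωT) = 1.442352
x(T) = p + (x₀−p)·cosh(ωT) + (ẋ₀/ω)·sinh(ωT) ⇒ p·(1 − cosh) = x(T) − x₀·cosh − (ẋ₀/ω)·sinh
numerator   = 0.1554 − (0.1351)·1.755101 − (-0.1912/3.0508)·1.442352 = 0.008681
denominator = 1 − 1.755101 = -0.755101
p = 0.008681 / -0.755101 = -0.0115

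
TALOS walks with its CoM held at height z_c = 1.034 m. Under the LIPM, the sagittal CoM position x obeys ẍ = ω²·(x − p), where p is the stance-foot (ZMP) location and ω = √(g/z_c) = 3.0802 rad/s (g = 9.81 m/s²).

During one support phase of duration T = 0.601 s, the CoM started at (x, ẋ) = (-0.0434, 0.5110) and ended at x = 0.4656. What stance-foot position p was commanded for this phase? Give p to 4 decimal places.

ωT = 3.0802·0.601 = 1.851200; cosh(ωT) = 3.262253, sinh(ωT) = 3.105204
x(T) = p + (x₀−p)·cosh(ωT) + (ẋ₀/ω)·sinh(ωT) ⇒ p·(1 − cosh) = x(T) − x₀·cosh − (ẋ₀/ω)·sinh
numerator   = 0.4656 − (-0.0434)·3.262253 − (0.5110/3.0802)·3.105204 = 0.092034
denominator = 1 − 3.262253 = -2.262253
p = 0.092034 / -2.262253 = -0.0407

p = -0.0407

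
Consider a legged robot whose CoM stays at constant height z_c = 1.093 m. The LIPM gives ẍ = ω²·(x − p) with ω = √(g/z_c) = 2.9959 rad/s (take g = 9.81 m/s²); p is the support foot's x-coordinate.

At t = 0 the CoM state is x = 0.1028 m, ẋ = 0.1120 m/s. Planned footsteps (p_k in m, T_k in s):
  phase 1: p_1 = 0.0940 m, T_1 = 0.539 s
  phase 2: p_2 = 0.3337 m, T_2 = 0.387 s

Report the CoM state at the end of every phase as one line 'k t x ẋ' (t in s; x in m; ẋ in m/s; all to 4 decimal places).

1 0.5390 0.2072 0.3563
2 0.9260 0.2832 0.0793

phase 1: p=0.0940, T=0.539, ωT=1.614790, cosh=2.612883, sinh=2.413950; start (x,ẋ)=(0.102800, 0.112000) → end (x,ẋ)=(0.207238, 0.356284)
phase 2: p=0.3337, T=0.387, ωT=1.159413, cosh=1.750866, sinh=1.437196; start (x,ẋ)=(0.207238, 0.356284) → end (x,ẋ)=(0.283198, 0.079297)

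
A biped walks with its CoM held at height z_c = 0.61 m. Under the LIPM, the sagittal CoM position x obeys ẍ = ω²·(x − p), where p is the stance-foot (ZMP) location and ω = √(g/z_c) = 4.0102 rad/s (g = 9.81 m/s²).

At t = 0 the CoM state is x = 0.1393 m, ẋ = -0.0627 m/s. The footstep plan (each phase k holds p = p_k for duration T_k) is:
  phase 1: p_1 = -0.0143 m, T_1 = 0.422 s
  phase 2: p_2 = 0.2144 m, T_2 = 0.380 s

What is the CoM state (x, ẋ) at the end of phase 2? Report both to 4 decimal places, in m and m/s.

phase 1: p=-0.0143, T=0.422, ωT=1.692304, cosh=2.808039, sinh=2.623944; start (x,ẋ)=(0.139300, -0.062700) → end (x,ẋ)=(0.375989, 1.440198)
phase 2: p=0.2144, T=0.380, ωT=1.523876, cosh=2.403924, sinh=2.186058; start (x,ẋ)=(0.375989, 1.440198) → end (x,ẋ)=(1.387935, 4.878703)

x = 1.3879, ẋ = 4.8787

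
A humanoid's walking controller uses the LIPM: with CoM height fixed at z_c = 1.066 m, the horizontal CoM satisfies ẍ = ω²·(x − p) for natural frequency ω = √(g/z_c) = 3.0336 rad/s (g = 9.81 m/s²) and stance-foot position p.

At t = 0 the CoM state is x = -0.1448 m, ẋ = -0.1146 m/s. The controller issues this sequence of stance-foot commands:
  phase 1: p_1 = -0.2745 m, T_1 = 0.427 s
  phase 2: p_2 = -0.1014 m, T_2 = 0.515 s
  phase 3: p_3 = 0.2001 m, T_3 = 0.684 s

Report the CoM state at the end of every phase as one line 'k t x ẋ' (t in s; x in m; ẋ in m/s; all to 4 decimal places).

phase 1: p=-0.2745, T=0.427, ωT=1.295347, cosh=1.963033, sinh=1.689231; start (x,ẋ)=(-0.144800, -0.114600) → end (x,ẋ)=(-0.083708, 0.439678)
phase 2: p=-0.1014, T=0.515, ωT=1.562304, cosh=2.489725, sinh=2.280073; start (x,ẋ)=(-0.083708, 0.439678) → end (x,ẋ)=(0.273111, 1.217046)
phase 3: p=0.2001, T=0.684, ωT=2.074982, cosh=4.044982, sinh=3.919424; start (x,ẋ)=(0.273111, 1.217046) → end (x,ẋ)=(2.067858, 5.791031)

1 0.4270 -0.0837 0.4397
2 0.9420 0.2731 1.2170
3 1.6260 2.0679 5.7910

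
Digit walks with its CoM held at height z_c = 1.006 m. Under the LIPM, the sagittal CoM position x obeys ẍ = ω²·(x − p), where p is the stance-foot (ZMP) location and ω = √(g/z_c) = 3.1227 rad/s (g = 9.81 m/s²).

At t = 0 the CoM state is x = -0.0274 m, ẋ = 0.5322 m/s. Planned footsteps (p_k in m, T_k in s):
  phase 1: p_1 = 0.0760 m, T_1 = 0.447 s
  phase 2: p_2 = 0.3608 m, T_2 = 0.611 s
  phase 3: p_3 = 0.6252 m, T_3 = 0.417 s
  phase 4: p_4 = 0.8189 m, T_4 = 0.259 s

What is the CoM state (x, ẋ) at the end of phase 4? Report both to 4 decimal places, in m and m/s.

x = -0.9448, ẋ = -5.1184

phase 1: p=0.0760, T=0.447, ωT=1.395847, cosh=2.143008, sinh=1.895385; start (x,ẋ)=(-0.027400, 0.532200) → end (x,ẋ)=(0.177442, 0.528513)
phase 2: p=0.3608, T=0.611, ωT=1.907970, cosh=3.443887, sinh=3.295505; start (x,ẋ)=(0.177442, 0.528513) → end (x,ẋ)=(0.287098, -0.066770)
phase 3: p=0.6252, T=0.417, ωT=1.302166, cosh=1.974597, sinh=1.702655; start (x,ẋ)=(0.287098, -0.066770) → end (x,ẋ)=(-0.078823, -1.929495)
phase 4: p=0.8189, T=0.259, ωT=0.808779, cosh=1.345284, sinh=0.899882; start (x,ẋ)=(-0.078823, -1.929495) → end (x,ẋ)=(-0.944822, -5.118373)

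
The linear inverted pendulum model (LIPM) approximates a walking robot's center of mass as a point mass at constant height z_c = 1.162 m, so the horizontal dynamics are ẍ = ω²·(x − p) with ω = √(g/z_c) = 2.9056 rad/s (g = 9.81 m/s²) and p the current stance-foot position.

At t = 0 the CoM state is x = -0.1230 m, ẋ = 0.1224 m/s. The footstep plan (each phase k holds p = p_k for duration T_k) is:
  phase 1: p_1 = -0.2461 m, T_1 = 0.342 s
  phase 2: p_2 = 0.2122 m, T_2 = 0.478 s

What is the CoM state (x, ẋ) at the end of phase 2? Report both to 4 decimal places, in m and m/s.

x = 0.1348, ẋ = 0.0853

phase 1: p=-0.2461, T=0.342, ωT=0.993715, cosh=1.535725, sinh=1.165526; start (x,ẋ)=(-0.123000, 0.122400) → end (x,ẋ)=(-0.007954, 0.604857)
phase 2: p=0.2122, T=0.478, ωT=1.388877, cosh=2.129849, sinh=1.880494; start (x,ẋ)=(-0.007954, 0.604857) → end (x,ẋ)=(0.134767, 0.085343)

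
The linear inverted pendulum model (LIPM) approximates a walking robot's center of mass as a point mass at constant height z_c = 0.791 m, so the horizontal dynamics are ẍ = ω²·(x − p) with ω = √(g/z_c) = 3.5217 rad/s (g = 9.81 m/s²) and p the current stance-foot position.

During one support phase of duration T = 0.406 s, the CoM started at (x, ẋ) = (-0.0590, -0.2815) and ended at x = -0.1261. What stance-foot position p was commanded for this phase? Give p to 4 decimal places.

ωT = 3.5217·0.406 = 1.429810; cosh(ωT) = 2.208630, sinh(ωT) = 1.969276
x(T) = p + (x₀−p)·cosh(ωT) + (ẋ₀/ω)·sinh(ωT) ⇒ p·(1 − cosh) = x(T) − x₀·cosh − (ẋ₀/ω)·sinh
numerator   = -0.1261 − (-0.0590)·2.208630 − (-0.2815/3.5217)·1.969276 = 0.161619
denominator = 1 − 2.208630 = -1.208630
p = 0.161619 / -1.208630 = -0.1337

p = -0.1337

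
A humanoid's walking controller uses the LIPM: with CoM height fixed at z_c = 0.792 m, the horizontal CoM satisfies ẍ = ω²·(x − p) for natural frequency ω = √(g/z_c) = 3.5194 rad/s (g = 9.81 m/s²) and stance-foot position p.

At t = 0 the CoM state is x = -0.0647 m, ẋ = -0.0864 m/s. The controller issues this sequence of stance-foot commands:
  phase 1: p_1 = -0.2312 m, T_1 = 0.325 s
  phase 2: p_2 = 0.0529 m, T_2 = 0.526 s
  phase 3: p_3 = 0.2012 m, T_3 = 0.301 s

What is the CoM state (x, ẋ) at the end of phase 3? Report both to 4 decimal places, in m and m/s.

x = 1.4381, ẋ = 4.5768

phase 1: p=-0.2312, T=0.325, ωT=1.143805, cosh=1.728646, sinh=1.410042; start (x,ẋ)=(-0.064700, -0.086400) → end (x,ẋ)=(0.022004, 0.676901)
phase 2: p=0.0529, T=0.526, ωT=1.851204, cosh=3.262266, sinh=3.105218; start (x,ẋ)=(0.022004, 0.676901) → end (x,ẋ)=(0.549348, 1.870581)
phase 3: p=0.2012, T=0.301, ωT=1.059339, cosh=1.615575, sinh=1.268890; start (x,ẋ)=(0.549348, 1.870581) → end (x,ẋ)=(1.438081, 4.576799)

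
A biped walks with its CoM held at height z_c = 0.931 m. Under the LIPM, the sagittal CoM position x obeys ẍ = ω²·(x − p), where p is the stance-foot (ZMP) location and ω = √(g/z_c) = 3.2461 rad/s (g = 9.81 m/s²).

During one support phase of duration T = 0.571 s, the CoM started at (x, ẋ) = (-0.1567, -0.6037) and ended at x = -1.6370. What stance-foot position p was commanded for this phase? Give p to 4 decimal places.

ωT = 3.2461·0.571 = 1.853523; cosh(ωT) = 3.269475, sinh(ωT) = 3.112791
x(T) = p + (x₀−p)·cosh(ωT) + (ẋ₀/ω)·sinh(ωT) ⇒ p·(1 − cosh) = x(T) − x₀·cosh − (ẋ₀/ω)·sinh
numerator   = -1.6370 − (-0.1567)·3.269475 − (-0.6037/3.2461)·3.112791 = -0.545766
denominator = 1 − 3.269475 = -2.269475
p = -0.545766 / -2.269475 = 0.2405

p = 0.2405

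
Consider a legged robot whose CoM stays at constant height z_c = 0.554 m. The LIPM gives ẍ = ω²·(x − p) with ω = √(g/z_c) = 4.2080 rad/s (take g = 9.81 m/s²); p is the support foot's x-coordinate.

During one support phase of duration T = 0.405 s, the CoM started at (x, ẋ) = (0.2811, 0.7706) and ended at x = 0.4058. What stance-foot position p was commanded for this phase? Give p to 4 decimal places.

ωT = 4.2080·0.405 = 1.704240; cosh(ωT) = 2.839558, sinh(ωT) = 2.657648
x(T) = p + (x₀−p)·cosh(ωT) + (ẋ₀/ω)·sinh(ωT) ⇒ p·(1 − cosh) = x(T) − x₀·cosh − (ẋ₀/ω)·sinh
numerator   = 0.4058 − (0.2811)·2.839558 − (0.7706/4.2080)·2.657648 = -0.879088
denominator = 1 − 2.839558 = -1.839558
p = -0.879088 / -1.839558 = 0.4779

p = 0.4779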